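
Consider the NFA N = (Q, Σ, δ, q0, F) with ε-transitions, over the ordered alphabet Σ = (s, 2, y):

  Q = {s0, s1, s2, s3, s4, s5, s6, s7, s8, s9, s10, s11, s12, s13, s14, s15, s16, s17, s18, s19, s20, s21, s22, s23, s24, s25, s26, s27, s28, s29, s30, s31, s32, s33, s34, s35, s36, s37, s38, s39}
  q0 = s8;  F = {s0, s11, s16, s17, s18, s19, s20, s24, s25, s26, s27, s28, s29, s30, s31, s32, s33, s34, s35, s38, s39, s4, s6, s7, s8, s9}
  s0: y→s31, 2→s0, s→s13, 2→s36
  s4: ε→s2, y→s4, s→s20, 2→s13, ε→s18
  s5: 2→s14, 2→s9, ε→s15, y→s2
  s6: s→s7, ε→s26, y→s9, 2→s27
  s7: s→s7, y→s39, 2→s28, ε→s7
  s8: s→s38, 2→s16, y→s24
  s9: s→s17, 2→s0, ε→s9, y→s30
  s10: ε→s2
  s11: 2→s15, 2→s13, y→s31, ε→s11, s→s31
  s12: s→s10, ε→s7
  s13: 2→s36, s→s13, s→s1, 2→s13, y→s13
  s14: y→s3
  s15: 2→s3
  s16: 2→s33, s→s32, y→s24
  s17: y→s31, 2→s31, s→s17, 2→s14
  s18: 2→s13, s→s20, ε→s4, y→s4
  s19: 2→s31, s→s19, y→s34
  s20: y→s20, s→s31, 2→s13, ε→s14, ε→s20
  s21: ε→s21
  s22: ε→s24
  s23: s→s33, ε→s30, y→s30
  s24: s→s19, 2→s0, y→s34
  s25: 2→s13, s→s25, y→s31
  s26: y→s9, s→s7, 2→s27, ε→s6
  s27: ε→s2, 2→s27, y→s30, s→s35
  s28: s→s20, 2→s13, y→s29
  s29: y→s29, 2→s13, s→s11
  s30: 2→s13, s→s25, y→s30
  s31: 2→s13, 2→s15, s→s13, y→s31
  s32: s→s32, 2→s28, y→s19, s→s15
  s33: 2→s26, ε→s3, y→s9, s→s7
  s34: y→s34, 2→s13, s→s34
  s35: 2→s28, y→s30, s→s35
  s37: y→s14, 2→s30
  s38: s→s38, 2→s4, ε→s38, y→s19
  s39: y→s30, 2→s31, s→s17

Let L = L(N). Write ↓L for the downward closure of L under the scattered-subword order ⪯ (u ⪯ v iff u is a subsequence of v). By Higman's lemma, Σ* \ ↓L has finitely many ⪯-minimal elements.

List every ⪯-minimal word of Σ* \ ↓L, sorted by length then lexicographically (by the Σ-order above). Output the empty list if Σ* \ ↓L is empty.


A = [s22, y2s, yy2, s2sss, 2222y2, 22ysys].

|Q|=40, |F|=26, |δ|=117 (19 ε).
min D↑ (25 st, q0=0, F={11}): 0:s→1,2→2,y→3 1:s→1,2→4,y→5 2:s→6,2→7,y→3 3:s→5,2→8,y→9 4:s→10,2→11,y→4 5:s→5,2→12,y→9 6:s→6,2→13,y→5 7:s→14,2→15,y→16 8:s→11,2→8,y→12 9:s→9,2→11,y→9 10:s→12,2→11,y→10 11:s→11,2→11,y→11 12:s→11,2→11,y→12 13:s→10,2→11,y→17 14:s→14,2→13,y→18 15:s→14,2→19,y→16 16:s→20,2→8,y→21 17:s→22,2→11,y→17 18:s→20,2→12,y→21 19:s→23,2→19,y→21 20:s→20,2→12,y→12 21:s→24,2→11,y→21 22:s→12,2→11,y→12 23:s→23,2→13,y→21 24:s→24,2→11,y→12 [Hopcroft].
's22': |S_i|=[33, 24, 14, 5] end={s1,s13,s15,s3,s36} rej; 3/3 deletions ∈↓L.
'y2s': N↓-sim [33, 22, 8, 3] end={s1,s13,s36} rej; 3/3 deletions ∈↓L.
'yy2': N↓-sim [33, 22, 16, 5] end={s1,s13,s15,s3,s36} ∉↓L; 3/3 del acc.
's2sss': |S_i|=[33, 24, 14, 9, 6, 3] end={s1,s13,s36} rej; 5/5 del acc.
'2222y2': N↓-sim [33, 31, 24, 23, 17, 12, 5] end={s1,s13,s15,s3,s36} — reject; 6/6 deletions ∈↓L.
'22ysys': N↓-sim [33, 31, 24, 16, 10, 6, 3] end={s1,s13,s36} ∉↓L; 6/6 del acc.
6 words, ⪯-incomp.


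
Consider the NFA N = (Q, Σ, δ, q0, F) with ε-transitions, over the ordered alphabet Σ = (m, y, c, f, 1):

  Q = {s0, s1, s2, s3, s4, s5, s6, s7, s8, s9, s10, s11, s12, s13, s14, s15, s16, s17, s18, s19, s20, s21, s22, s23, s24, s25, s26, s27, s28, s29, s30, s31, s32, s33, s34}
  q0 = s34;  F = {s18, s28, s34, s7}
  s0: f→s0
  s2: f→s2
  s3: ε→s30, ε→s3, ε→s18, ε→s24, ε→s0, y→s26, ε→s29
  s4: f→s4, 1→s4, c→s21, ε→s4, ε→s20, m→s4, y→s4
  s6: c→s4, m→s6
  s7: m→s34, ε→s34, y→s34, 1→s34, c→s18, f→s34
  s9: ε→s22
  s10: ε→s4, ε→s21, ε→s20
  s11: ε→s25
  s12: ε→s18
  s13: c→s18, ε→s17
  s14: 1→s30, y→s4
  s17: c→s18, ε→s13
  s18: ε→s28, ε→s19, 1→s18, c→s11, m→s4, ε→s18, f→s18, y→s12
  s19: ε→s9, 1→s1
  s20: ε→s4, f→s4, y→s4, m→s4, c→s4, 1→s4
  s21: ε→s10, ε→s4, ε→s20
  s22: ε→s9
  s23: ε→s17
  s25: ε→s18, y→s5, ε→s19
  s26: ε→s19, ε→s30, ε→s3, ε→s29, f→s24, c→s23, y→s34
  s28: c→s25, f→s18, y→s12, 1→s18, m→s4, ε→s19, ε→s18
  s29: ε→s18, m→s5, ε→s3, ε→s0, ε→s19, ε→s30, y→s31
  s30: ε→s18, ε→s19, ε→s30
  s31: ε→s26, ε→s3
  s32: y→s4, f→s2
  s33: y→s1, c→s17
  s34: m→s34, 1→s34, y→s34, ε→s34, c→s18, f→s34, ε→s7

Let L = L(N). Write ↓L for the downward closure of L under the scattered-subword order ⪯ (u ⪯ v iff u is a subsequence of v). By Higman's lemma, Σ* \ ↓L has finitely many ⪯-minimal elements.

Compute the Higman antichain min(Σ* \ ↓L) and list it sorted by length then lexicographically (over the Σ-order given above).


|Q|=35, |F|=4, |δ|=97 (47 ε).
min D↑ (3 st, q0=0, F={2}): 0:m→0,y→0,c→1,f→0,1→0 1:m→2,y→1,c→1,f→1,1→1 2:m→2,y→2,c→2,f→2,1→2.
'cm': |S_i|=[16, 14, 4] end={s10,s20,s21,s4} — reject; 2/2 deletions ∈↓L.
1 words, ⪯-incomp.

Antichain: [cm].


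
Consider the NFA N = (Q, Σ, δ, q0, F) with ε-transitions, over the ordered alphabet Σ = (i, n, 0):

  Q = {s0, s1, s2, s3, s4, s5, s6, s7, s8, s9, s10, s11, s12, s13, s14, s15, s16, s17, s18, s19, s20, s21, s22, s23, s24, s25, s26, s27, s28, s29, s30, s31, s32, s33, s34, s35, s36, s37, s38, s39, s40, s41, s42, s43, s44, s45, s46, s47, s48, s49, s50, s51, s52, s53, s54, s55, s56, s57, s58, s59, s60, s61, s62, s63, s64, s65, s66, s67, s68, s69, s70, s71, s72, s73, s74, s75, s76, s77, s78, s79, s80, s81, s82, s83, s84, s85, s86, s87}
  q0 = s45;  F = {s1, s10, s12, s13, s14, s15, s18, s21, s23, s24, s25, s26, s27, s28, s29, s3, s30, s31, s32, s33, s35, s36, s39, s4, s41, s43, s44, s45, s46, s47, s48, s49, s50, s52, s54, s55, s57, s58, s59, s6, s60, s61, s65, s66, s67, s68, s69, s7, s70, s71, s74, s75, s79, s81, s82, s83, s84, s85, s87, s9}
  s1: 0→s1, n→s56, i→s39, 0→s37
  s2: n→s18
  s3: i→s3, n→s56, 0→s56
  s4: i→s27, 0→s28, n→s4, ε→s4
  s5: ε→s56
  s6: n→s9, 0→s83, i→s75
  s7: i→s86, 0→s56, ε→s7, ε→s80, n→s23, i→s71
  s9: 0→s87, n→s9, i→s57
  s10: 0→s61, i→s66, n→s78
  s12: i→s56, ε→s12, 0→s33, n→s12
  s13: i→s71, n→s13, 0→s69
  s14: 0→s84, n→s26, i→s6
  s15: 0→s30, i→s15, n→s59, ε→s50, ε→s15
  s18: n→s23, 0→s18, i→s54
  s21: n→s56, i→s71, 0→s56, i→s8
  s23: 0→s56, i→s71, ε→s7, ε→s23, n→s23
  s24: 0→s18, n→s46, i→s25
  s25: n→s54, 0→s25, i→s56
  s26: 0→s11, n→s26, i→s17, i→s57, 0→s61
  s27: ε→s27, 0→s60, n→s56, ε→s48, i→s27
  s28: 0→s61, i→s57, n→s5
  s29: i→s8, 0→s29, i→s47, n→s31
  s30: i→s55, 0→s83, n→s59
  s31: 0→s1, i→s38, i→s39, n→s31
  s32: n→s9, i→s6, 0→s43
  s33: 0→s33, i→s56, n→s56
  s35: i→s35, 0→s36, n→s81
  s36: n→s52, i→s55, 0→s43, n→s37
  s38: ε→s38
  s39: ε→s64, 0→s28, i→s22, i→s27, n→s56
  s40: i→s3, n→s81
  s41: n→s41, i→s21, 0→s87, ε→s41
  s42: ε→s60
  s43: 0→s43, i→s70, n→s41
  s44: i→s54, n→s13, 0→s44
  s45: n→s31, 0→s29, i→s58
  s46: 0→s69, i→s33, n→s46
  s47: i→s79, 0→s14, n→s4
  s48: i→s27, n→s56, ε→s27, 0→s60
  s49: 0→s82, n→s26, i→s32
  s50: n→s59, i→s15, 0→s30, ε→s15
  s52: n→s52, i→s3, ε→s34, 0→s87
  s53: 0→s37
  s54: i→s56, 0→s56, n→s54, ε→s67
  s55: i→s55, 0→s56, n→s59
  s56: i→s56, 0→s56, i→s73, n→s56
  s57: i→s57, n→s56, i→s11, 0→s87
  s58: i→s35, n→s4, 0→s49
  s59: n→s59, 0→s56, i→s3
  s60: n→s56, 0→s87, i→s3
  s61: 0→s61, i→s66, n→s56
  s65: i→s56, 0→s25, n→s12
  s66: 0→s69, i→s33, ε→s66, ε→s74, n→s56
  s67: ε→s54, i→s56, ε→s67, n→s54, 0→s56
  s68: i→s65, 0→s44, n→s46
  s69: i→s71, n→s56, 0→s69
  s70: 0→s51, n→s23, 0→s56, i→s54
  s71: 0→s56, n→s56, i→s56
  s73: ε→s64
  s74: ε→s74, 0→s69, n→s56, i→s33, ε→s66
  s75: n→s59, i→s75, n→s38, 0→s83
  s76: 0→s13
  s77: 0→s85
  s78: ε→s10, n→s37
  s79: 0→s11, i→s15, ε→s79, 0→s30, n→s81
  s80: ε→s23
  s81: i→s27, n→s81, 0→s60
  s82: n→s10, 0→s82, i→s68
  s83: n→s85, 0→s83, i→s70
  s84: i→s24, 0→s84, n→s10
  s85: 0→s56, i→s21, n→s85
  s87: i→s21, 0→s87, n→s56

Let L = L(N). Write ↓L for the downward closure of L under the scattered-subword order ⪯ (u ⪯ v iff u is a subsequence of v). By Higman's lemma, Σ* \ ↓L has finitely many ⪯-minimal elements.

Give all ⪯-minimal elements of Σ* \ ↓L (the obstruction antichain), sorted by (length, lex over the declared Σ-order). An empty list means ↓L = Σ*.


|Q|=88, |F|=60, |δ|=233 (29 ε).
min D↑ (56 st, q0=0, F={17}): 0:i→1,n→2,0→3 1:i→4,n→5,0→6 2:i→7,n→2,0→8 3:i→9,n→2,0→3 4:i→4,n→10,0→11 5:i→12,n→5,0→13 6:i→14,n→15,0→16 7:i→12,n→17,0→13 8:i→7,n→17,0→8 9:i→18,n→5,0→19 10:i→12,n→10,0→20 11:i→21,n→22,0→23 12:i→12,n→17,0→20 13:i→24,n→17,0→25 14:i→26,n→27,0→23 15:i→24,n→15,0→25 16:i→28,n→29,0→16 17:i→17,n→17,0→17 18:i→30,n→10,0→31 19:i→26,n→15,0→32 20:i→33,n→17,0→34 21:i→21,n→35,0→17 22:i→33,n→22,0→34 23:i→36,n→37,0→23 24:i→24,n→17,0→34 25:i→38,n→17,0→25 26:i→39,n→27,0→40 27:i→24,n→27,0→34 28:i→41,n→42,0→43 29:i→38,n→29,0→25 30:i→30,n→35,0→31 31:i→21,n→35,0→40 32:i→44,n→29,0→32 33:i→33,n→17,0→17 34:i→45,n→17,0→34 35:i→33,n→35,0→17 36:i→46,n→47,0→17 37:i→45,n→37,0→34 38:i→48,n→17,0→49 39:i→39,n→35,0→40 40:i→36,n→50,0→40 41:i→17,n→51,0→52 42:i→48,n→42,0→49 43:i→46,n→53,0→43 44:i→52,n→42,0→54 45:i→55,n→17,0→17 46:i→17,n→46,0→17 47:i→55,n→47,0→17 48:i→17,n→17,0→48 49:i→55,n→17,0→49 50:i→45,n→50,0→17 51:i→17,n→51,0→48 52:i→17,n→46,0→52 53:i→55,n→53,0→49 54:i→46,n→47,0→54 55:i→17,n→17,0→17.
'nin': |S_i|=[75, 47, 25, 4] end={s5,s56,s64,s73} ∉↓L; 3/3 single-dels accept.
'n0n': run [75, 47, 24, 4] end={s5,s56,s64,s73} rej; 3/3 single-dels accept.
'ii0i0': N↓-sim [75, 71, 57, 35, 17, 4] end={s51,s56,s64,s73} ∉↓L; 5/5 deletions ∈↓L.
'i00iii': run [75, 71, 59, 39, 27, 12, 3] end={s56,s64,s73} rej; 6/6 del acc.
'0iiin0': run [75, 72, 64, 46, 32, 16, 3] end={s56,s64,s73} ∉↓L; 6/6 del acc.
'0ii0n0': |S_i|=[75, 72, 64, 46, 27, 15, 3] end={s56,s64,s73} — reject; 6/6 del acc.
6 minimals (antichain).

A = [nin, n0n, ii0i0, i00iii, 0iiin0, 0ii0n0].


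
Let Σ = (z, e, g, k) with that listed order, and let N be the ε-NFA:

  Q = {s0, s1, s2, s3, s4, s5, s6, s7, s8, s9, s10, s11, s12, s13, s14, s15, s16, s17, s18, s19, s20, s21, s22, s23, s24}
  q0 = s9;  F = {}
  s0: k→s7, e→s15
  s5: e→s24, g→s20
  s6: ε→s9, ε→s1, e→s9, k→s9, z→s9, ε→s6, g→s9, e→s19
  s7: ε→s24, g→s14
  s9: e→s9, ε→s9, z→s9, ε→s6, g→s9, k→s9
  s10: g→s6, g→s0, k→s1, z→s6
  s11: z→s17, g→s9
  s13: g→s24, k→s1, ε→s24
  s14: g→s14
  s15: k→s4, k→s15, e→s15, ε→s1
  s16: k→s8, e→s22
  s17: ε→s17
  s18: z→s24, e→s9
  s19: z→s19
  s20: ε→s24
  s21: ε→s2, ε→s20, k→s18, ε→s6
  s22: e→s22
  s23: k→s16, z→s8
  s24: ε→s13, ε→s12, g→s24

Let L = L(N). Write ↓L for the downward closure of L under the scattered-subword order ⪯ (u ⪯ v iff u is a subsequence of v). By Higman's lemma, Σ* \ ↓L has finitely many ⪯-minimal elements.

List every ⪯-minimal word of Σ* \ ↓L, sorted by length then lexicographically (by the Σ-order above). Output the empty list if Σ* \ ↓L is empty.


min(Σ*\↓L) = [ε].

|Q|=25, |F|=0, |δ|=51 (15 ε).
min D↑ (1 st, q0=0, F={0}): 0:z→0,e→0,g→0,k→0 [Hopcroft].
ε ∈ L(D↑) ⇒ ↓L = ∅.


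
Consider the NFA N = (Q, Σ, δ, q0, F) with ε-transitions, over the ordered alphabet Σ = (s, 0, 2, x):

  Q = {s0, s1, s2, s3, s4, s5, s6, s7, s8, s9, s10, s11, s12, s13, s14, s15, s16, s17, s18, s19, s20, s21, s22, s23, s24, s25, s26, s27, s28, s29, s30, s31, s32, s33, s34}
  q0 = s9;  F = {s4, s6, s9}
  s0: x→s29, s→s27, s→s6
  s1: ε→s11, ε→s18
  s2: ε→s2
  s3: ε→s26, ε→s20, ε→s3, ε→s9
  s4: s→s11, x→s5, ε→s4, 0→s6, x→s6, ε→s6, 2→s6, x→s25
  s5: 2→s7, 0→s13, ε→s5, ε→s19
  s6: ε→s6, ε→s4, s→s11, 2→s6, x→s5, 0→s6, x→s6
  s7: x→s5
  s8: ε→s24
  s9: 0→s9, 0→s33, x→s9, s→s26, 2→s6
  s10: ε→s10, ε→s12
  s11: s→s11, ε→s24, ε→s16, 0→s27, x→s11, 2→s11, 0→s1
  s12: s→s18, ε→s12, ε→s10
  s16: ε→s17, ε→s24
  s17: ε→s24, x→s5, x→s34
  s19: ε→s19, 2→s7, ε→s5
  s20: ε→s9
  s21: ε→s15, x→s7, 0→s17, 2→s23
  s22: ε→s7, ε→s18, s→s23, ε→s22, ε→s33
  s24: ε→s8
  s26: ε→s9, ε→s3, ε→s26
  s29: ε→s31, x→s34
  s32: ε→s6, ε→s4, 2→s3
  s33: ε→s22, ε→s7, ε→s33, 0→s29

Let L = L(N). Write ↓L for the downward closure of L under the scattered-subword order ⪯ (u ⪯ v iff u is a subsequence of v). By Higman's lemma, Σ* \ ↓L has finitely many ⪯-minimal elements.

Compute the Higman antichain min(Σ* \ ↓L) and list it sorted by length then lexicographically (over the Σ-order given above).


|Q|=35, |F|=3, |δ|=79 (41 ε).
min D↑ (3 st, q0=0, F={2}): 0:s→0,0→0,2→1,x→0 1:s→2,0→1,2→1,x→1 2:s→2,0→2,2→2,x→2.
'2s': run [25, 16, 13] end={s1,s11,s13,s16,s17,s18,s19,s24,s27,s34,s5,s7,…} ∉↓L; 2/2 del acc.
1 words, ⪯-incomp.

A = [2s].


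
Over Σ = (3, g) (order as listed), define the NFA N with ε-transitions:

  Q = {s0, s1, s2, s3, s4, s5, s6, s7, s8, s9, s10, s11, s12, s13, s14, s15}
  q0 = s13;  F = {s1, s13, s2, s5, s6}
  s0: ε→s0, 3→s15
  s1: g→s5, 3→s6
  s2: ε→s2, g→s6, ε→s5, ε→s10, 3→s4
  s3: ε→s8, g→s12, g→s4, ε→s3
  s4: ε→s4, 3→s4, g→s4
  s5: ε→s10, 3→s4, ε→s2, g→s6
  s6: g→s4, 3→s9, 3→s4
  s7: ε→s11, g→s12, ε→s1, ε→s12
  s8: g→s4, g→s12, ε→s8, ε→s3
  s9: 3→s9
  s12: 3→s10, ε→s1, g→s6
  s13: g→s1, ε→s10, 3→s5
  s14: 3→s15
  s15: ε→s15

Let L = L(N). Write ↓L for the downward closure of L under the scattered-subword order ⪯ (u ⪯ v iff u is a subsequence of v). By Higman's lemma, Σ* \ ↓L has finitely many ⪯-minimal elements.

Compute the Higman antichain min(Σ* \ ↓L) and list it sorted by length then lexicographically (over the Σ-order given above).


|Q|=16, |F|=5, |δ|=40 (17 ε).
min D↑ (5 st, q0=0, F={3}): 0:3→1,g→2 1:3→3,g→4 2:3→4,g→1 3:3→3,g→3 4:3→3,g→3 (ε-aug+det+¬).
'33': run [8, 6, 2] end={s4,s9} ∉↓L; 2/2 single-dels accept.
'3gg': run [8, 6, 3, 1] end={s4} ∉↓L; 3/3 deletions ∈↓L.
'g3g': run [8, 7, 3, 1] end={s4} rej; 3/3 del acc.
'gg3': run [8, 7, 6, 2] end={s4,s9} rej; 3/3 del acc.
'gggg': run [8, 7, 6, 3, 1] end={s4} rej; 4/4 del acc.
5 words, ⪯-incomp.

Antichain: [33, 3gg, g3g, gg3, gggg].


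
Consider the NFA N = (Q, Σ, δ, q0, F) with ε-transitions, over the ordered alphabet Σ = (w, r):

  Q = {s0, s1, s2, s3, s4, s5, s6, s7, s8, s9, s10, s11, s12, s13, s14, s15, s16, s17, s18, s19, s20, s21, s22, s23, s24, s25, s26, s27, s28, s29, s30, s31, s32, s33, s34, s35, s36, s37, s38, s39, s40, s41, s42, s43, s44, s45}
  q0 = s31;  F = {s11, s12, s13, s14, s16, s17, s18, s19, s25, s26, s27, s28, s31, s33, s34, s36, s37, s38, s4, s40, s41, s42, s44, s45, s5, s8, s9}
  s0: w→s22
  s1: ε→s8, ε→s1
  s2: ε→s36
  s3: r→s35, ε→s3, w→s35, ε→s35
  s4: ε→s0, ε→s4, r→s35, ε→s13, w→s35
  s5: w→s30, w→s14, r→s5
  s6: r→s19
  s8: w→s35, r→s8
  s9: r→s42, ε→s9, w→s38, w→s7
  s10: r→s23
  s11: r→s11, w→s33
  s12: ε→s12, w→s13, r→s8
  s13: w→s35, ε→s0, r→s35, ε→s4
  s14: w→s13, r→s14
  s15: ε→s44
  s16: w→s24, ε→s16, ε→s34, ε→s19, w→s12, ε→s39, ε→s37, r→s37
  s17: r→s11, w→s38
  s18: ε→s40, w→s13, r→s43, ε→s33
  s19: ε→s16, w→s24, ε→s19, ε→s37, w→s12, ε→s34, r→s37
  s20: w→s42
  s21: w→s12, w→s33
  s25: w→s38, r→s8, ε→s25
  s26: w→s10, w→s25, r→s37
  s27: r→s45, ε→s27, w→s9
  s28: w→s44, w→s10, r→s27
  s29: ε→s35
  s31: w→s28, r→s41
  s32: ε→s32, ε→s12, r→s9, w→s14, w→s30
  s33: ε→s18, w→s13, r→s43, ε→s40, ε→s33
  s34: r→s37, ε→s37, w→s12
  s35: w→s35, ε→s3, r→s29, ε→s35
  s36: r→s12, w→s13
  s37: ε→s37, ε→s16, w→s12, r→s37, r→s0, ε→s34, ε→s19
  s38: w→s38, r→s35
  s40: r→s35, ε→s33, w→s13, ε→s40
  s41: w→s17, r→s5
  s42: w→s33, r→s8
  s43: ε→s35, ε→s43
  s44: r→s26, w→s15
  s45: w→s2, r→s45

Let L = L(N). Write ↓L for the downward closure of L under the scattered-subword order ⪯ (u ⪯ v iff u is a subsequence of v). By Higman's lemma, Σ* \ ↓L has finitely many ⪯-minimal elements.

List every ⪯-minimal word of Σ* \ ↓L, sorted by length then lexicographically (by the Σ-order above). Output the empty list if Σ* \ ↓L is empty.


A = [rwwr, rrwww, wwrwrw, wrwrrw].

|Q|=46, |F|=27, |δ|=117 (43 ε).
min D↑ (22 st, q0=0, F={17}): 0:w→1,r→2 1:w→3,r→4 2:w→5,r→6 3:w→3,r→7 4:w→8,r→9 5:w→10,r→11 6:w→12,r→6 7:w→13,r→14 8:w→10,r→15 9:w→16,r→9 10:w→10,r→17 11:w→18,r→11 12:w→19,r→12 13:w→10,r→20 14:w→21,r→14 15:w→18,r→20 16:w→19,r→21 17:w→17,r→17 18:w→19,r→17 19:w→17,r→17 20:w→17,r→20 21:w→19,r→20 [Hopcroft].
'rwwr': |S_i|=[41, 37, 27, 13, 4] end={s29,s3,s35,s43} rej; 4/4 del acc.
'rrwww': N↓-sim [41, 37, 28, 18, 7, 4] end={s22,s29,s3,s35} ∉↓L; 5/5 del acc.
'wwrwrw': run [41, 38, 31, 25, 18, 6, 3] end={s29,s3,s35} rej; 6/6 del acc.
'wrwrrw': run [41, 38, 33, 23, 15, 5, 3] end={s29,s3,s35} ∉↓L; 6/6 single-dels accept.
4 minimals (antichain).


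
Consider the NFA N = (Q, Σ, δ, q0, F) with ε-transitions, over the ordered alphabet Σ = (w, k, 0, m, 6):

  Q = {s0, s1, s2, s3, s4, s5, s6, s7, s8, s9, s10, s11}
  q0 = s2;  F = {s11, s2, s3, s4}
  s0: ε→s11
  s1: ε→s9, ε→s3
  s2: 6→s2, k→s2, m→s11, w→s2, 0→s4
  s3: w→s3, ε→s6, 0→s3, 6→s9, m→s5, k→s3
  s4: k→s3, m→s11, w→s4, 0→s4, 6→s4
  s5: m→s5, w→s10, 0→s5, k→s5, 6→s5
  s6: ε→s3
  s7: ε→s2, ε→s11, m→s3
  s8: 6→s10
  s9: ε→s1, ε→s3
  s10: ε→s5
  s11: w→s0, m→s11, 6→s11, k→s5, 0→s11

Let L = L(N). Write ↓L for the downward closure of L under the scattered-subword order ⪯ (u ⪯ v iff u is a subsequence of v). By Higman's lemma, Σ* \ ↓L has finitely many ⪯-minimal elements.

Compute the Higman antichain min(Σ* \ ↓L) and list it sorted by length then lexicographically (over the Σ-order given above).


|Q|=12, |F|=4, |δ|=37 (10 ε).
min D↑ (5 st, q0=0, F={4}): 0:w→0,k→0,0→1,m→2,6→0 1:w→1,k→3,0→1,m→2,6→1 2:w→2,k→4,0→2,m→2,6→2 3:w→3,k→3,0→3,m→4,6→3 4:w→4,k→4,0→4,m→4,6→4 [Hopcroft].
'mk': run [10, 4, 2] end={s10,s5} ∉↓L; 2/2 del acc.
'0km': N↓-sim [10, 9, 6, 2] end={s10,s5} — reject; 3/3 del acc.
2 minimals (antichain).

min(Σ*\↓L) = [mk, 0km].


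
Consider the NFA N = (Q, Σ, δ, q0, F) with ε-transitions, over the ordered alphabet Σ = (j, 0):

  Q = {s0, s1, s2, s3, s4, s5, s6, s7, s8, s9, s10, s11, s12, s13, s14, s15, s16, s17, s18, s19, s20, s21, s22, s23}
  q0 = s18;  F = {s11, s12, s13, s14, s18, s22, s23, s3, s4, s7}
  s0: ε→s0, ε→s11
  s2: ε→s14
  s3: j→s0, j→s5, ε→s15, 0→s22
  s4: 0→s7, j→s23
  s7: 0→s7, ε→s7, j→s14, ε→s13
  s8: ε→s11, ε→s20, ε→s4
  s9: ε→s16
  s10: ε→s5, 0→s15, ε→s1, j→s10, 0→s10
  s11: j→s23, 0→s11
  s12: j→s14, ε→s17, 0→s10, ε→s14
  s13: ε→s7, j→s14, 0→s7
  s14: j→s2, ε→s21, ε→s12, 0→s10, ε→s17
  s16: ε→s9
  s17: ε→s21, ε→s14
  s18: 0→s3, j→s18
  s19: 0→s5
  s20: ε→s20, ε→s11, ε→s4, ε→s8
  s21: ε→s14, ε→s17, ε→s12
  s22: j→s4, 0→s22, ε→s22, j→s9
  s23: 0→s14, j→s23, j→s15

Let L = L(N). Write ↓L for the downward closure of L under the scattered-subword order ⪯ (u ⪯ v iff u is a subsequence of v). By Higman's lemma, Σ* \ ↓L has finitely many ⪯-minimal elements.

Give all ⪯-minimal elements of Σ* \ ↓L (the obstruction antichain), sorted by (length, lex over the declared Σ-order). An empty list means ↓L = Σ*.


|Q|=24, |F|=10, |δ|=56 (29 ε).
min D↑ (9 st, q0=0, F={8}): 0:j→0,0→1 1:j→2,0→3 2:j→4,0→2 3:j→5,0→3 4:j→4,0→6 5:j→4,0→7 6:j→6,0→8 7:j→6,0→7 8:j→8,0→8 (ε-aug+det+¬).
'0jj00': |S_i|=[20, 19, 17, 10, 9, 4] end={s1,s10,s15,s5} ∉↓L; 5/5 deletions ∈↓L.
'00j0j0': N↓-sim [20, 19, 17, 15, 11, 9, 4] end={s1,s10,s15,s5} — reject; 6/6 single-dels accept.
2 words, ⪯-incomp.

Antichain: [0jj00, 00j0j0].


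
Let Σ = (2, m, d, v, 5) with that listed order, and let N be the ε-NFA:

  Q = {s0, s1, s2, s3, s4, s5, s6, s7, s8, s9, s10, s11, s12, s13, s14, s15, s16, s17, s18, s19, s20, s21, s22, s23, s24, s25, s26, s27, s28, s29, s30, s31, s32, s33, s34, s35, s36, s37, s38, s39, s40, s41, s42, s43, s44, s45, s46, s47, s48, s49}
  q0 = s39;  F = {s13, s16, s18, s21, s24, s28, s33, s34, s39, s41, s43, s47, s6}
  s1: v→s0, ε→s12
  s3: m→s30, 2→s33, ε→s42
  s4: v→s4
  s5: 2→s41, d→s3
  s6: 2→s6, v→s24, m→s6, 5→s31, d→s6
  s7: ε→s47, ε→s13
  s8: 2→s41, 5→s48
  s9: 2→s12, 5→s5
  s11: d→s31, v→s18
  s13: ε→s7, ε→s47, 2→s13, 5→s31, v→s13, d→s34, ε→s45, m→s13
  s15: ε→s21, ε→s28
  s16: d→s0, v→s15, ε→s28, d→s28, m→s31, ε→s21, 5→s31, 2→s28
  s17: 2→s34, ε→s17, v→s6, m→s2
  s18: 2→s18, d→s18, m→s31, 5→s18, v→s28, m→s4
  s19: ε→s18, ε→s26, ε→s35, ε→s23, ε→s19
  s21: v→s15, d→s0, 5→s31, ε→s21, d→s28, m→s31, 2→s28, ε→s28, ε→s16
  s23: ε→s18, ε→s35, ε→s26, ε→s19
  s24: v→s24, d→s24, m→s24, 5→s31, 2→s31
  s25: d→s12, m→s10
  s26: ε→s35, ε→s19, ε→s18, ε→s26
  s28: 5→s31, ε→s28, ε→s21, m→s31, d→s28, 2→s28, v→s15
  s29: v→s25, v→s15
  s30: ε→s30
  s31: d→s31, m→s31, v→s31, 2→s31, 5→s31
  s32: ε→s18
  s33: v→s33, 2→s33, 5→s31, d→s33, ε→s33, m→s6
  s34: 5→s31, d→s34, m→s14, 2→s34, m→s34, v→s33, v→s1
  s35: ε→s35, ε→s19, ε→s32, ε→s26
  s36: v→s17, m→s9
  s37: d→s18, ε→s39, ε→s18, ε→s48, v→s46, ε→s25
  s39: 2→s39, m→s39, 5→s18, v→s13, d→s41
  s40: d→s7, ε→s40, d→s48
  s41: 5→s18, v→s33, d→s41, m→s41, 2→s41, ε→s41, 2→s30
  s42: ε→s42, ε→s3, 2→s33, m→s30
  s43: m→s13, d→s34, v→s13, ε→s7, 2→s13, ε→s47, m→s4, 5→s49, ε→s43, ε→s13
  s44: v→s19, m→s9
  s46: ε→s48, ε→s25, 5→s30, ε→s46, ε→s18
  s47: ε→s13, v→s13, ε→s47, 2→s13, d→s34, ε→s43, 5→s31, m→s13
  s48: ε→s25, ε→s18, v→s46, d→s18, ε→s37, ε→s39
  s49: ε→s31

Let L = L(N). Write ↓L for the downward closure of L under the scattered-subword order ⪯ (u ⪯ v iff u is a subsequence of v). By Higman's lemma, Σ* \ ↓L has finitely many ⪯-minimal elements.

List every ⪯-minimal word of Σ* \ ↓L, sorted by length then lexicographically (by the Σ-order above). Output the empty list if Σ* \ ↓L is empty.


|Q|=50, |F|=13, |δ|=170 (61 ε).
min D↑ (10 st, q0=0, F={6}): 0:2→0,m→0,d→1,v→2,5→3 1:2→1,m→1,d→1,v→4,5→3 2:2→2,m→2,d→5,v→2,5→6 3:2→3,m→6,d→3,v→7,5→3 4:2→4,m→8,d→4,v→4,5→6 5:2→5,m→5,d→5,v→4,5→6 6:2→6,m→6,d→6,v→6,5→6 7:2→7,m→6,d→7,v→7,5→6 8:2→8,m→8,d→8,v→9,5→6 9:2→6,m→9,d→9,v→9,5→6 (ε-aug+det+¬).
'v5': run [24, 20, 2] end={s31,s49} — reject; 2/2 deletions ∈↓L.
'5m': N↓-sim [24, 9, 2] end={s31,s4} ∉↓L; 2/2 del acc.
'dvmv2': N↓-sim [24, 17, 12, 3, 2, 1] end={s31} ∉↓L; 5/5 del acc.
3 obstructions.

A = [v5, 5m, dvmv2].


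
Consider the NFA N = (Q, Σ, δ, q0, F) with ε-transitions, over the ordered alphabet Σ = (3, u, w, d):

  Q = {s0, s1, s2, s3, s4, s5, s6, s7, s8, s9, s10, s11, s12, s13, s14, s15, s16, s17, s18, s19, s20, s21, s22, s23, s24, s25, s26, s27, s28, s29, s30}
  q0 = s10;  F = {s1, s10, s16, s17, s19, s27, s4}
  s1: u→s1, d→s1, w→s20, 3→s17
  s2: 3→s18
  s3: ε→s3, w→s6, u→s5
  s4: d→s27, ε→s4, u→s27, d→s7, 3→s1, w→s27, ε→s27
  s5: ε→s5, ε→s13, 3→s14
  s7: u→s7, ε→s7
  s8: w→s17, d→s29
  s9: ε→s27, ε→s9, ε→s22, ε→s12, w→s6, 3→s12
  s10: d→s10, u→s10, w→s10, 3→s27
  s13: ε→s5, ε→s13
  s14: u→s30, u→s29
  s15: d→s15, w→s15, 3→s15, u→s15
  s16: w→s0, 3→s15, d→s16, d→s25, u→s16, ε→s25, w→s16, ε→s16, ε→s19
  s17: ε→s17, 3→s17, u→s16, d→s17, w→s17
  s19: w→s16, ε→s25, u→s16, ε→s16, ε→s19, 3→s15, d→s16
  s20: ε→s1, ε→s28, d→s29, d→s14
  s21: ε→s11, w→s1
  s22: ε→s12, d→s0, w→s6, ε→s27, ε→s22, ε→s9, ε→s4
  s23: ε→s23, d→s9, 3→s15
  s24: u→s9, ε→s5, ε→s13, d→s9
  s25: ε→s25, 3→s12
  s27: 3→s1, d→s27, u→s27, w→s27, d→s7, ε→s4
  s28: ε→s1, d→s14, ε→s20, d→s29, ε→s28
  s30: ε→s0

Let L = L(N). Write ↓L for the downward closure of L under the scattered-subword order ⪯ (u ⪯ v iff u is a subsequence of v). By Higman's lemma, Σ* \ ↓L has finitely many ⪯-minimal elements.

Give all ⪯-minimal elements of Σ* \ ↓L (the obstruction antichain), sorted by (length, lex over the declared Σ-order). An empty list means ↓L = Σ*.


|Q|=31, |F|=7, |δ|=95 (36 ε).
min D↑ (6 st, q0=0, F={5}): 0:3→1,u→0,w→0,d→0 1:3→2,u→1,w→1,d→1 2:3→3,u→2,w→2,d→2 3:3→3,u→4,w→3,d→3 4:3→5,u→4,w→4,d→4 5:3→5,u→5,w→5,d→5 [Hopcroft].
'333u3': |S_i|=[17, 16, 13, 7, 6, 2] end={s12,s15} rej; 5/5 del acc.
1 obstructions.

Antichain: [333u3].


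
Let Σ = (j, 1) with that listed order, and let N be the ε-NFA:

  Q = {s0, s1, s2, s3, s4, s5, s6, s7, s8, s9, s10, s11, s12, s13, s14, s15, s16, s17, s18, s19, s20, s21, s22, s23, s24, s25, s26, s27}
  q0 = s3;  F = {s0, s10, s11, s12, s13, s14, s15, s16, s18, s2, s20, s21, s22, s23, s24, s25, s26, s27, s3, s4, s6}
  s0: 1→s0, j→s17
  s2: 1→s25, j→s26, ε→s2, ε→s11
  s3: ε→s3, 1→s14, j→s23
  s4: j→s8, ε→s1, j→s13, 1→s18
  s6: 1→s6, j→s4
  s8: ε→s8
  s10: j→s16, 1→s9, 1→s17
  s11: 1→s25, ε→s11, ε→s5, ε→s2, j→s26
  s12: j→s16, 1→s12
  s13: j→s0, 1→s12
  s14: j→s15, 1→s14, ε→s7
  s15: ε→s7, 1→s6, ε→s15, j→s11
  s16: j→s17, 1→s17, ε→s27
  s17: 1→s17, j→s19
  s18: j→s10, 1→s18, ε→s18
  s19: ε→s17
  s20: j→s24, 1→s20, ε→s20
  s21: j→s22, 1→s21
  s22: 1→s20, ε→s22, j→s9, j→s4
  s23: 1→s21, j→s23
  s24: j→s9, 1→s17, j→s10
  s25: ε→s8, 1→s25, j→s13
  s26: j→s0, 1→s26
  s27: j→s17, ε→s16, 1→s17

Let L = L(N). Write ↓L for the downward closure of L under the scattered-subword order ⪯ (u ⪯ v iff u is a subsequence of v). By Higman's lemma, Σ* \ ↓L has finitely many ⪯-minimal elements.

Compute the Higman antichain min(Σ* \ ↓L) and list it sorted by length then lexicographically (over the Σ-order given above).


A = [j1j1j1, 1jjjjj].

|Q|=28, |F|=21, |δ|=66 (18 ε).
min D↑ (20 st, q0=0, F={18}): 0:j→1,1→2 1:j→1,1→3 2:j→4,1→2 3:j→5,1→3 4:j→6,1→7 5:j→8,1→9 6:j→10,1→11 7:j→8,1→7 8:j→12,1→13 9:j→14,1→9 10:j→15,1→10 11:j→12,1→11 12:j→15,1→16 13:j→17,1→13 14:j→17,1→18 15:j→18,1→15 16:j→19,1→16 17:j→19,1→18 18:j→18,1→18 19:j→18,1→18.
'j1j1j1': run [28, 26, 20, 16, 11, 7, 3] end={s17,s19,s9} — reject; 6/6 deletions ∈↓L.
'1jjjjj': |S_i|=[28, 26, 24, 19, 11, 5, 2] end={s17,s19} ∉↓L; 6/6 single-dels accept.
2 obstructions.


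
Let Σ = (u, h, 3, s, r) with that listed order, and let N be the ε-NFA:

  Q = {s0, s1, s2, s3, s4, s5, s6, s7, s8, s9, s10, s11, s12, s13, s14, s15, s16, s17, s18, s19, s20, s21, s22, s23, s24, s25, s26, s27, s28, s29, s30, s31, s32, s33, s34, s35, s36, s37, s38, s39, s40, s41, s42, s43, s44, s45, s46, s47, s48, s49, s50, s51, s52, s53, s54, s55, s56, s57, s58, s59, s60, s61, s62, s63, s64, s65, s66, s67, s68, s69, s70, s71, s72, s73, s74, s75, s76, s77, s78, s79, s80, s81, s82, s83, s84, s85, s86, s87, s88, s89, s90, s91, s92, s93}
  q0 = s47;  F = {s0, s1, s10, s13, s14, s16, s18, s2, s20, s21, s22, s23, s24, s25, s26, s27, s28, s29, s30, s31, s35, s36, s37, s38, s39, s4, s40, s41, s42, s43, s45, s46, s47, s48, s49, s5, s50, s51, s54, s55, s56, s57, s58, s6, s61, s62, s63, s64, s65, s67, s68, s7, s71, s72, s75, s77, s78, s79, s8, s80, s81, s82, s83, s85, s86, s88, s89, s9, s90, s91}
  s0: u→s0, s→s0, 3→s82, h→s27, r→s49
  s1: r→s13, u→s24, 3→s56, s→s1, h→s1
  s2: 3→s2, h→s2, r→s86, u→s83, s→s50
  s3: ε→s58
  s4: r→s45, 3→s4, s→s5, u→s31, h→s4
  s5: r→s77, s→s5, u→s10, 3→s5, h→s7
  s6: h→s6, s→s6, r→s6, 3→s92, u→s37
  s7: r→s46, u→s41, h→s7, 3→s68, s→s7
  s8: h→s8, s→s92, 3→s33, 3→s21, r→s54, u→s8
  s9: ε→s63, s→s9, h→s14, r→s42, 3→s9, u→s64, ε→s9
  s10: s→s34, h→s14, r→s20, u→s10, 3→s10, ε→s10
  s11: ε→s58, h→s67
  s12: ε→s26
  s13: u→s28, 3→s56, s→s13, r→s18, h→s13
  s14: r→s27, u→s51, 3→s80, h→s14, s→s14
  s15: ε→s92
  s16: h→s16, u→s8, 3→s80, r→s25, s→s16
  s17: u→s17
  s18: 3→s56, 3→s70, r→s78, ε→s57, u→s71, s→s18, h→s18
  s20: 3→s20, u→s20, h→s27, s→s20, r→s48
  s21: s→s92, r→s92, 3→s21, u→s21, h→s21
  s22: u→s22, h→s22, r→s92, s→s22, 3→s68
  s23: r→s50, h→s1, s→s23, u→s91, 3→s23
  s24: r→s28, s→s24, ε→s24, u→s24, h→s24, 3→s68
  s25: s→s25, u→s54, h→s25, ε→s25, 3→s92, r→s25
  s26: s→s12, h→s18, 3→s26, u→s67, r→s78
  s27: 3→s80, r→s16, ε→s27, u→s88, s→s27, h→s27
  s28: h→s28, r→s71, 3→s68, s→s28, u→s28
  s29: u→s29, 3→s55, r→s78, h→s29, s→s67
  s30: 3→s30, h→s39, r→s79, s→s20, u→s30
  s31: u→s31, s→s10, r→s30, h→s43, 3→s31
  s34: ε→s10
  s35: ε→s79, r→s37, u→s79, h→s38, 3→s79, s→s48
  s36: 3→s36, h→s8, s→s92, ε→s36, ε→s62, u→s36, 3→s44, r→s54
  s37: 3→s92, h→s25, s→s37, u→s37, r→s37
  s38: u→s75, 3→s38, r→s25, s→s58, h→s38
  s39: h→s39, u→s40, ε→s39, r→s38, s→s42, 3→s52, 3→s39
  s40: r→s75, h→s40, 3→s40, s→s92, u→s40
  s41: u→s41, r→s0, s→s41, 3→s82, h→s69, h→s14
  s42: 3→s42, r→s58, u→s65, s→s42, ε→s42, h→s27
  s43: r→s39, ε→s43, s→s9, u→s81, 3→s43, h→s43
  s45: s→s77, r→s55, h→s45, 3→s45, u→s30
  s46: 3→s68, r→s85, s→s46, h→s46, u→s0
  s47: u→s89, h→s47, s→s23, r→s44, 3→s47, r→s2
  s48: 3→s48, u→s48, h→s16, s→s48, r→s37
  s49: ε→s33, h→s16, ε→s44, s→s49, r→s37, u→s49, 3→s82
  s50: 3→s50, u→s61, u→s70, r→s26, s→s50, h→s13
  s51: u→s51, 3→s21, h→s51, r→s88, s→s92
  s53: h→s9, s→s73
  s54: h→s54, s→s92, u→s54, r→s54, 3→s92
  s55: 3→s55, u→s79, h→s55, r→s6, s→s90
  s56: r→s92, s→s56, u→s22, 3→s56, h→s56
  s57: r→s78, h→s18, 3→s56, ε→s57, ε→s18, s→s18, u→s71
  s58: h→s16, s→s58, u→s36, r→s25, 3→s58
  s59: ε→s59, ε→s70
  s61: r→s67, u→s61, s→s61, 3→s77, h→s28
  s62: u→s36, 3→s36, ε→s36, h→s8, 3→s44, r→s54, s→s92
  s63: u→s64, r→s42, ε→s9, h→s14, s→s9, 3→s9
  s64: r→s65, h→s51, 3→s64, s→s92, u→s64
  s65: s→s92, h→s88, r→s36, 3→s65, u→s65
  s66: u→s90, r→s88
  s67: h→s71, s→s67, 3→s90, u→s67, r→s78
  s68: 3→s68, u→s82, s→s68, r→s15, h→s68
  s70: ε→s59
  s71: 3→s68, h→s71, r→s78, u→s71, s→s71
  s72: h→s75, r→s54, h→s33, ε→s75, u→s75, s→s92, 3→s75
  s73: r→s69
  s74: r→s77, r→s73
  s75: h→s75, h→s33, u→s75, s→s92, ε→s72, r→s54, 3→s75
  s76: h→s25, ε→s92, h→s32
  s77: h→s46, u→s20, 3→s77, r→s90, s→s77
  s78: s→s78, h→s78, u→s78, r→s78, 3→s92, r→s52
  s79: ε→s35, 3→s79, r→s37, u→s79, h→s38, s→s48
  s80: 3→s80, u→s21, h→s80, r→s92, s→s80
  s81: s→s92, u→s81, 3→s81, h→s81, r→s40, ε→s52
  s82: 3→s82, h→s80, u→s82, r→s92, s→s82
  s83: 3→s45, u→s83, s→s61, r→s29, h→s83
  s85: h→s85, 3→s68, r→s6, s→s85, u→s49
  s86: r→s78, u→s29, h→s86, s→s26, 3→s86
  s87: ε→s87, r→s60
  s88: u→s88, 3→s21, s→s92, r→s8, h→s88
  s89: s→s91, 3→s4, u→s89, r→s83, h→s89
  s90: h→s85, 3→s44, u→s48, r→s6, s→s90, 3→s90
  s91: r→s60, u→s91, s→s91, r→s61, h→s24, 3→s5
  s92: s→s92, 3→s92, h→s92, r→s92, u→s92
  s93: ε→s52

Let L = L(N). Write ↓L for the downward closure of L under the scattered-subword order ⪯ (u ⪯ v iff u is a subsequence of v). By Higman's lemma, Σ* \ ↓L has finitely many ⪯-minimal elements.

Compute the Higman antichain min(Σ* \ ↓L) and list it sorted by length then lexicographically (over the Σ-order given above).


|Q|=94, |F|=70, |δ|=414 (34 ε).
min D↑ (66 st, q0=0, F={30}): 0:u→1,h→0,3→0,s→2,r→3 1:u→1,h→1,3→4,s→5,r→6 2:u→5,h→7,3→2,s→2,r→8 3:u→6,h→3,3→3,s→8,r→9 4:u→10,h→4,3→4,s→11,r→12 5:u→5,h→13,3→11,s→5,r→14 6:u→6,h→6,3→12,s→14,r→15 7:u→13,h→7,3→16,s→7,r→17 8:u→14,h→17,3→8,s→8,r→18 9:u→15,h→9,3→9,s→18,r→19 10:u→10,h→20,3→10,s→21,r→22 11:u→21,h→23,3→11,s→11,r→24 12:u→22,h→12,3→12,s→24,r→25 13:u→13,h→13,3→26,s→13,r→27 14:u→14,h→27,3→24,s→14,r→28 15:u→15,h→15,3→25,s→28,r→19 16:u→29,h→16,3→16,s→16,r→30 17:u→27,h→17,3→16,s→17,r→31 18:u→28,h→31,3→18,s→18,r→19 19:u→19,h→19,3→30,s→19,r→19 20:u→32,h→20,3→20,s→33,r→34 21:u→21,h→35,3→21,s→21,r→36 22:u→22,h→34,3→22,s→36,r→37 23:u→38,h→23,3→26,s→23,r→39 24:u→36,h→39,3→24,s→24,r→40 25:u→37,h→25,3→25,s→40,r→41 26:u→42,h→26,3→26,s→26,r→30 27:u→27,h→27,3→26,s→27,r→43 28:u→28,h→43,3→40,s→28,r→19 29:u→29,h→29,3→26,s→29,r→30 30:u→30,h→30,3→30,s→30,r→30 31:u→43,h→31,3→16,s→31,r→19 32:u→32,h→32,3→32,s→30,r→44 33:u→45,h→35,3→33,s→33,r→46 34:u→44,h→34,3→34,s→46,r→47 35:u→48,h→35,3→49,s→35,r→50 36:u→36,h→50,3→36,s→36,r→51 37:u→37,h→47,3→37,s→51,r→52 38:u→38,h→35,3→42,s→38,r→53 39:u→53,h→39,3→26,s→39,r→54 40:u→51,h→54,3→40,s→40,r→41 41:u→52,h→41,3→30,s→41,r→41 42:u→42,h→49,3→42,s→42,r→30 43:u→43,h→43,3→26,s→43,r→19 44:u→44,h→44,3→44,s→30,r→55 45:u→45,h→48,3→45,s→30,r→56 46:u→56,h→50,3→46,s→46,r→57 47:u→55,h→47,3→47,s→57,r→58 48:u→48,h→48,3→59,s→30,r→60 49:u→59,h→49,3→49,s→49,r→30 50:u→60,h→50,3→49,s→50,r→61 51:u→51,h→61,3→51,s→51,r→52 52:u→52,h→58,3→30,s→52,r→52 53:u→53,h→50,3→42,s→53,r→62 54:u→62,h→54,3→26,s→54,r→41 55:u→55,h→55,3→55,s→30,r→63 56:u→56,h→60,3→56,s→30,r→64 57:u→64,h→61,3→57,s→57,r→58 58:u→63,h→58,3→30,s→58,r→58 59:u→59,h→59,3→59,s→30,r→30 60:u→60,h→60,3→59,s→30,r→65 61:u→65,h→61,3→49,s→61,r→58 62:u→62,h→61,3→42,s→62,r→52 63:u→63,h→63,3→30,s→30,r→63 64:u→64,h→65,3→64,s→30,r→63 65:u→65,h→65,3→59,s→30,r→63 [Hopcroft].
'sh3r': |S_i|=[81, 61, 38, 11, 2] end={s15,s92} rej; 4/4 del acc.
'rrr3': |S_i|=[81, 60, 41, 8, 1] end={s92} ∉↓L; 4/4 del acc.
'u3uhus': N↓-sim [81, 69, 55, 43, 30, 17, 1] end={s92} — reject; 6/6 single-dels accept.
3 obstructions.

A = [sh3r, rrr3, u3uhus].


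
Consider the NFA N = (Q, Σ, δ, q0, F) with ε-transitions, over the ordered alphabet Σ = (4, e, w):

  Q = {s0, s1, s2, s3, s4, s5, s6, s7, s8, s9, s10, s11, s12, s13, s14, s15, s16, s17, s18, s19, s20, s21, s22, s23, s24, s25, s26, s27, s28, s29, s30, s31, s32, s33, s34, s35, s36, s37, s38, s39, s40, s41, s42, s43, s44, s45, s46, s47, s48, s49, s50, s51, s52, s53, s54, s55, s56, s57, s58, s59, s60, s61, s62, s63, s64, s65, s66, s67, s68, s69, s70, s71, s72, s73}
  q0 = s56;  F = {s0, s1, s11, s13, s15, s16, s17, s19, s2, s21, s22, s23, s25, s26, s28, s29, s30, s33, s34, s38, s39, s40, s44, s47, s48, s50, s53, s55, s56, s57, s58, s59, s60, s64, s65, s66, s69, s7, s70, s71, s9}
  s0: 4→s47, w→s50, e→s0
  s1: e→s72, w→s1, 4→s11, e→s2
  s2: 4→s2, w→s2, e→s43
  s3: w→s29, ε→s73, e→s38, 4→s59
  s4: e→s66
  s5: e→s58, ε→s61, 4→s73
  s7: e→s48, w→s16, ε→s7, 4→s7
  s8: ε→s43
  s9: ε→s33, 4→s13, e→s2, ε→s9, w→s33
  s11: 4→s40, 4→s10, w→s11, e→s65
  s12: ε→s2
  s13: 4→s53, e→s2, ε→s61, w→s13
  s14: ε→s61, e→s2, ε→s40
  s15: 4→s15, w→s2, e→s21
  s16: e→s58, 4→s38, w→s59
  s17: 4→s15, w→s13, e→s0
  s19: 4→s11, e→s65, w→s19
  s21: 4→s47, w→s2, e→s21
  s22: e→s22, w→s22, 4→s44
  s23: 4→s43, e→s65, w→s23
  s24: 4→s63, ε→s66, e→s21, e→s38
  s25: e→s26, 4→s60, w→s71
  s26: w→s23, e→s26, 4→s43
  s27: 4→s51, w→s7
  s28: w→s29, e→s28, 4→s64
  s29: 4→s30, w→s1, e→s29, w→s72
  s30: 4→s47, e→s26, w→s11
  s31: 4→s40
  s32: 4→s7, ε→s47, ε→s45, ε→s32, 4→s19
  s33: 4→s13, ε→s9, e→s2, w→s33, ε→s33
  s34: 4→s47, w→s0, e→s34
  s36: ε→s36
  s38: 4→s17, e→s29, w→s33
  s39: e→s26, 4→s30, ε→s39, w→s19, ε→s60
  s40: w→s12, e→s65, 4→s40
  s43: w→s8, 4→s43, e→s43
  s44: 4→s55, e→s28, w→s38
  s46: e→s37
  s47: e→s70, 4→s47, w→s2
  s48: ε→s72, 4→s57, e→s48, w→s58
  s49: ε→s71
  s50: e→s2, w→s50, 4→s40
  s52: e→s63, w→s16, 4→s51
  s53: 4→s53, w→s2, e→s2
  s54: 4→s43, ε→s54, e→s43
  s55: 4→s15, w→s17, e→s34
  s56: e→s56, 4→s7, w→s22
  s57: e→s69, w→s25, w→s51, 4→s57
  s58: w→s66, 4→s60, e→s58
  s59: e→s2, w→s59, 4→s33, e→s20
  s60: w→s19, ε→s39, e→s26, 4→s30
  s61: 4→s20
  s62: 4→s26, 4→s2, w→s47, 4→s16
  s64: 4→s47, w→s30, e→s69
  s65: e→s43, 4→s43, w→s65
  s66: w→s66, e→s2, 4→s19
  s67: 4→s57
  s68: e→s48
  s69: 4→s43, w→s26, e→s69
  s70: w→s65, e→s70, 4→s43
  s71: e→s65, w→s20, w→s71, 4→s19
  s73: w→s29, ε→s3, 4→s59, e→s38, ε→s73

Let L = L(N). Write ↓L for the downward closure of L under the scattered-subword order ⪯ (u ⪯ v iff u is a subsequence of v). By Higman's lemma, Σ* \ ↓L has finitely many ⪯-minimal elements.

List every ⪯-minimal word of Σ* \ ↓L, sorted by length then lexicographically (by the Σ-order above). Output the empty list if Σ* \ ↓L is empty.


|Q|=74, |F|=41, |δ|=188 (25 ε).
min D↑ (40 st, q0=0, F={23}): 0:4→1,e→0,w→2 1:4→1,e→3,w→4 2:4→5,e→2,w→2 3:4→6,e→3,w→7 4:4→8,e→7,w→9 5:4→10,e→11,w→8 6:4→6,e→12,w→13 7:4→14,e→7,w→15 8:4→16,e→17,w→18 9:4→18,e→19,w→9 10:4→20,e→21,w→16 11:4→22,e→11,w→17 12:4→23,e→12,w→24 13:4→14,e→24,w→25 14:4→26,e→24,w→27 15:4→27,e→19,w→15 16:4→20,e→28,w→29 17:4→26,e→17,w→30 18:4→29,e→19,w→18 19:4→19,e→23,w→19 20:4→20,e→31,w→19 21:4→32,e→21,w→28 22:4→32,e→12,w→26 23:4→23,e→23,w→23 24:4→23,e→24,w→33 25:4→27,e→34,w→25 26:4→32,e→24,w→35 27:4→35,e→34,w→27 28:4→32,e→28,w→36 29:4→37,e→19,w→29 30:4→35,e→19,w→30 31:4→32,e→31,w→19 32:4→32,e→38,w→19 33:4→23,e→34,w→33 34:4→23,e→23,w→34 35:4→39,e→34,w→35 36:4→39,e→19,w→36 37:4→37,e→19,w→19 38:4→23,e→38,w→34 39:4→39,e→34,w→19 [Hopcroft].
'4e4e4': run [49, 47, 34, 23, 7, 2] end={s43,s8} rej; 5/5 del acc.
'4wwee': |S_i|=[49, 47, 38, 22, 6, 2] end={s43,s8} — reject; 5/5 deletions ∈↓L.
'w444we': N↓-sim [49, 45, 37, 26, 13, 5, 2] end={s43,s8} rej; 6/6 single-dels accept.
3 minimals (antichain).

Antichain: [4e4e4, 4wwee, w444we].
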